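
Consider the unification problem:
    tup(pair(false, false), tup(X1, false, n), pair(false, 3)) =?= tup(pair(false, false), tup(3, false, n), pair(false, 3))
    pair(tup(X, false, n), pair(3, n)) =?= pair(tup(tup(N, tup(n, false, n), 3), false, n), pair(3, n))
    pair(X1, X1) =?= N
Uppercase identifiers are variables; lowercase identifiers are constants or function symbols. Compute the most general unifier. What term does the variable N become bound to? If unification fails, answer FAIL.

pair(3, 3)

Decompose tup/3: pair(false, false) =?= pair(false, false),  tup(X1, false, n) =?= tup(3, false, n),  pair(false, 3) =?= pair(false, 3).
Delete trivial equation pair(false, false) =?= pair(false, false).
Decompose tup/3: X1 =?= 3,  false =?= false,  n =?= n.
Bind X1 := 3; substituting into the one remaining equation that mentions X1 gives: pair(3, 3) =?= N.
Delete trivial equation false =?= false.
Delete trivial equation n =?= n.
Delete trivial equation pair(false, 3) =?= pair(false, 3).
Decompose pair/2: tup(X, false, n) =?= tup(tup(N, tup(n, false, n), 3), false, n),  pair(3, n) =?= pair(3, n).
Decompose tup/3: X =?= tup(N, tup(n, false, n), 3),  false =?= false,  n =?= n.
Bind X := tup(N, tup(n, false, n), 3); no other remaining equation mentions X.
Delete trivial equation false =?= false.
Delete trivial equation n =?= n.
Delete trivial equation pair(3, n) =?= pair(3, n).
Bind N := pair(3, 3). Substituting into the earlier binding gives X := tup(pair(3, 3), tup(n, false, n), 3).
MGU = { X1 ↦ 3, X ↦ tup(pair(3, 3), tup(n, false, n), 3), N ↦ pair(3, 3) }, so N ↦ pair(3, 3).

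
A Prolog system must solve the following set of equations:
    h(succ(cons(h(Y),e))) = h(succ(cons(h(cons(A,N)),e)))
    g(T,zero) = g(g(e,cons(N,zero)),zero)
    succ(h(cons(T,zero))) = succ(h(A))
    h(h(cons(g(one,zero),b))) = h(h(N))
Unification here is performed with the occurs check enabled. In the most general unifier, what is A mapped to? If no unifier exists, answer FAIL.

Decompose h/1: succ(cons(h(Y),e)) = succ(cons(h(cons(A,N)),e)).
Decompose succ/1: cons(h(Y),e) = cons(h(cons(A,N)),e).
Decompose cons/2: h(Y) = h(cons(A,N)),  e = e.
Decompose h/1: Y = cons(A,N).
Bind Y := cons(A,N); no other remaining equation mentions Y.
Delete trivial equation e = e.
Decompose g/2: T = g(e,cons(N,zero)),  zero = zero.
Bind T := g(e,cons(N,zero)); substituting into the one remaining equation that mentions T gives: succ(h(cons(g(e,cons(N,zero)),zero))) = succ(h(A)).
Delete trivial equation zero = zero.
Decompose succ/1: h(cons(g(e,cons(N,zero)),zero)) = h(A).
Decompose h/1: cons(g(e,cons(N,zero)),zero) = A.
Bind A := cons(g(e,cons(N,zero)),zero); no other remaining equation mentions A. Substituting into the earlier binding gives Y := cons(cons(g(e,cons(N,zero)),zero),N).
Decompose h/1: h(cons(g(one,zero),b)) = h(N).
Decompose h/1: cons(g(one,zero),b) = N.
Bind N := cons(g(one,zero),b). Substituting into the earlier bindings gives Y := cons(cons(g(e,cons(cons(g(one,zero),b),zero)),zero),cons(g(one,zero),b)), T := g(e,cons(cons(g(one,zero),b),zero)), A := cons(g(e,cons(cons(g(one,zero),b),zero)),zero).
MGU = { Y -> cons(cons(g(e,cons(cons(g(one,zero),b),zero)),zero),cons(g(one,zero),b)), T -> g(e,cons(cons(g(one,zero),b),zero)), A -> cons(g(e,cons(cons(g(one,zero),b),zero)),zero), N -> cons(g(one,zero),b) }, so A -> cons(g(e,cons(cons(g(one,zero),b),zero)),zero).

cons(g(e,cons(cons(g(one,zero),b),zero)),zero)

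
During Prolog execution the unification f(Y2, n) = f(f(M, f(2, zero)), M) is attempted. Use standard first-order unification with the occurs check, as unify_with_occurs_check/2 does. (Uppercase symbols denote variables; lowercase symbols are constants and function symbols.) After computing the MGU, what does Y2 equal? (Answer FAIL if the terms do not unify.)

Decompose f/2: Y2 = f(M, f(2, zero)),  n = M.
Bind Y2 := f(M, f(2, zero)); no other remaining equation mentions Y2.
Bind M := n. Substituting into the earlier binding gives Y2 := f(n, f(2, zero)).
MGU = { Y2 -> f(n, f(2, zero)), M -> n }, so Y2 -> f(n, f(2, zero)).

f(n, f(2, zero))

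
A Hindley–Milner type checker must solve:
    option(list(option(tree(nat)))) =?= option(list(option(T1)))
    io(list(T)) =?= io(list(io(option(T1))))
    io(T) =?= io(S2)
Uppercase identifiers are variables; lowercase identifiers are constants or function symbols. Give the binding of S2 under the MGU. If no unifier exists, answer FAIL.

Decompose option/1: list(option(tree(nat))) =?= list(option(T1)).
Decompose list/1: option(tree(nat)) =?= option(T1).
Decompose option/1: tree(nat) =?= T1.
Bind T1 := tree(nat); substituting into the one remaining equation that mentions T1 gives: io(list(T)) =?= io(list(io(option(tree(nat))))).
Decompose io/1: list(T) =?= list(io(option(tree(nat)))).
Decompose list/1: T =?= io(option(tree(nat))).
Bind T := io(option(tree(nat))); substituting into the remaining equation gives: io(io(option(tree(nat)))) =?= io(S2).
Decompose io/1: io(option(tree(nat))) =?= S2.
Bind S2 := io(option(tree(nat))).
MGU = { T1 := tree(nat), T := io(option(tree(nat))), S2 := io(option(tree(nat))) }, so S2 := io(option(tree(nat))).

io(option(tree(nat)))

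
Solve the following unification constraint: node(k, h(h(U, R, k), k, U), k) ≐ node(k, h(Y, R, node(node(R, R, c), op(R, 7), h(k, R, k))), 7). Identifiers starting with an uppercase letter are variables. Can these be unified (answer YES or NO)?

NO

Decompose node/3: k ≐ k,  h(h(U, R, k), k, U) ≐ h(Y, R, node(node(R, R, c), op(R, 7), h(k, R, k))),  k ≐ 7.
Delete trivial equation k ≐ k.
Decompose h/3: h(U, R, k) ≐ Y,  k ≐ R,  U ≐ node(node(R, R, c), op(R, 7), h(k, R, k)).
Bind Y := h(U, R, k); no other remaining equation mentions Y.
Bind R := k; substituting into the one remaining equation that mentions R gives: U ≐ node(node(k, k, c), op(k, 7), h(k, k, k)). Substituting into the earlier binding gives Y := h(U, k, k).
Bind U := node(node(k, k, c), op(k, 7), h(k, k, k)); no other remaining equation mentions U. Substituting into the earlier binding gives Y := h(node(node(k, k, c), op(k, 7), h(k, k, k)), k, k).
Clash: constants k and 7 differ; no unifier exists.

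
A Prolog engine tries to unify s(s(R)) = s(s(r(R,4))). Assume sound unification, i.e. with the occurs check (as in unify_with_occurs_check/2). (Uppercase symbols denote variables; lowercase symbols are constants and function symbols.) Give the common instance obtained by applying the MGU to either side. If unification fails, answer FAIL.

Decompose s/1: s(R) = s(r(R,4)).
Decompose s/1: R = r(R,4).
Occurs check fails: R occurs in r(R,4); the equation R = r(R,4) has no finite solution.

FAIL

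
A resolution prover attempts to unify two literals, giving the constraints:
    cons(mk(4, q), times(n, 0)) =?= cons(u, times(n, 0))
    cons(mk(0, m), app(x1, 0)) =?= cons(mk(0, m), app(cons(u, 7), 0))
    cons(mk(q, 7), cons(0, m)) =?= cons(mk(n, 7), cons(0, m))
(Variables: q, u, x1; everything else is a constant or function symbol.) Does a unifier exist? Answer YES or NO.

YES

Decompose cons/2: mk(4, q) =?= u,  times(n, 0) =?= times(n, 0).
Bind u := mk(4, q); substituting into the one remaining equation that mentions u gives: cons(mk(0, m), app(x1, 0)) =?= cons(mk(0, m), app(cons(mk(4, q), 7), 0)).
Delete trivial equation times(n, 0) =?= times(n, 0).
Decompose cons/2: mk(0, m) =?= mk(0, m),  app(x1, 0) =?= app(cons(mk(4, q), 7), 0).
Delete trivial equation mk(0, m) =?= mk(0, m).
Decompose app/2: x1 =?= cons(mk(4, q), 7),  0 =?= 0.
Bind x1 := cons(mk(4, q), 7); no other remaining equation mentions x1.
Delete trivial equation 0 =?= 0.
Decompose cons/2: mk(q, 7) =?= mk(n, 7),  cons(0, m) =?= cons(0, m).
Decompose mk/2: q =?= n,  7 =?= 7.
Bind q := n; no other remaining equation mentions q. Substituting into the earlier bindings gives u := mk(4, n), x1 := cons(mk(4, n), 7).
Delete trivial equation 7 =?= 7.
Delete trivial equation cons(0, m) =?= cons(0, m).
No equations remain and no clash or occurs-check failure arose, so a unifier exists.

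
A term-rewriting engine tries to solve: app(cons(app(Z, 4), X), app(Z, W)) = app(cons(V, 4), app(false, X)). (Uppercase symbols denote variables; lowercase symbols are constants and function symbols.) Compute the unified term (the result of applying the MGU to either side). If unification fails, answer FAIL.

app(cons(app(false, 4), 4), app(false, 4))

Decompose app/2: cons(app(Z, 4), X) = cons(V, 4),  app(Z, W) = app(false, X).
Decompose cons/2: app(Z, 4) = V,  X = 4.
Bind V := app(Z, 4); no other remaining equation mentions V.
Bind X := 4; substituting into the remaining equation gives: app(Z, W) = app(false, 4).
Decompose app/2: Z = false,  W = 4.
Bind Z := false; no other remaining equation mentions Z. Substituting into the earlier binding gives V := app(false, 4).
Bind W := 4.
Applying the MGU to either side gives app(cons(app(false, 4), 4), app(false, 4)).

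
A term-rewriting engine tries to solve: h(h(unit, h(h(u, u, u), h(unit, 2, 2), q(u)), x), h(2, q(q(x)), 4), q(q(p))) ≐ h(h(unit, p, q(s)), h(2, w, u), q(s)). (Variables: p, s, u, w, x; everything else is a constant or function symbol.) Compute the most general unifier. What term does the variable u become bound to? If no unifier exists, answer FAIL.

4

Decompose h/3: h(unit, h(h(u, u, u), h(unit, 2, 2), q(u)), x) ≐ h(unit, p, q(s)),  h(2, q(q(x)), 4) ≐ h(2, w, u),  q(q(p)) ≐ q(s).
Decompose h/3: unit ≐ unit,  h(h(u, u, u), h(unit, 2, 2), q(u)) ≐ p,  x ≐ q(s).
Delete trivial equation unit ≐ unit.
Bind p := h(h(u, u, u), h(unit, 2, 2), q(u)); substituting into the one remaining equation that mentions p gives: q(q(h(h(u, u, u), h(unit, 2, 2), q(u)))) ≐ q(s).
Bind x := q(s); substituting into the one remaining equation that mentions x gives: h(2, q(q(q(s))), 4) ≐ h(2, w, u).
Decompose h/3: 2 ≐ 2,  q(q(q(s))) ≐ w,  4 ≐ u.
Delete trivial equation 2 ≐ 2.
Bind w := q(q(q(s))); no other remaining equation mentions w.
Bind u := 4; substituting into the remaining equation gives: q(q(h(h(4, 4, 4), h(unit, 2, 2), q(4)))) ≐ q(s). Substituting into the earlier binding gives p := h(h(4, 4, 4), h(unit, 2, 2), q(4)).
Decompose q/1: q(h(h(4, 4, 4), h(unit, 2, 2), q(4))) ≐ s.
Bind s := q(h(h(4, 4, 4), h(unit, 2, 2), q(4))). Substituting into the earlier bindings gives x := q(q(h(h(4, 4, 4), h(unit, 2, 2), q(4)))), w := q(q(q(q(h(h(4, 4, 4), h(unit, 2, 2), q(4)))))).
MGU = { p ↦ h(h(4, 4, 4), h(unit, 2, 2), q(4)), x ↦ q(q(h(h(4, 4, 4), h(unit, 2, 2), q(4)))), w ↦ q(q(q(q(h(h(4, 4, 4), h(unit, 2, 2), q(4)))))), u ↦ 4, s ↦ q(h(h(4, 4, 4), h(unit, 2, 2), q(4))) }, so u ↦ 4.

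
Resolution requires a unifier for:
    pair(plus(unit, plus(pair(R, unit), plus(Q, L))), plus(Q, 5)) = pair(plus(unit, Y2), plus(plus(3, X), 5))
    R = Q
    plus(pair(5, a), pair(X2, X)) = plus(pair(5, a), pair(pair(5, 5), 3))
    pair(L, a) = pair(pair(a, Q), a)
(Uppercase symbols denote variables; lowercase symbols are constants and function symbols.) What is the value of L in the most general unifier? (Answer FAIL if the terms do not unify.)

Decompose pair/2: plus(unit, plus(pair(R, unit), plus(Q, L))) = plus(unit, Y2),  plus(Q, 5) = plus(plus(3, X), 5).
Decompose plus/2: unit = unit,  plus(pair(R, unit), plus(Q, L)) = Y2.
Delete trivial equation unit = unit.
Bind Y2 := plus(pair(R, unit), plus(Q, L)); no other remaining equation mentions Y2.
Decompose plus/2: Q = plus(3, X),  5 = 5.
Bind Q := plus(3, X); substituting into the 2 remaining equations that mention Q gives: R = plus(3, X),  pair(L, a) = pair(pair(a, plus(3, X)), a). Substituting into the earlier binding gives Y2 := plus(pair(R, unit), plus(plus(3, X), L)).
Delete trivial equation 5 = 5.
Bind R := plus(3, X); no other remaining equation mentions R. Substituting into the earlier binding gives Y2 := plus(pair(plus(3, X), unit), plus(plus(3, X), L)).
Decompose plus/2: pair(5, a) = pair(5, a),  pair(X2, X) = pair(pair(5, 5), 3).
Delete trivial equation pair(5, a) = pair(5, a).
Decompose pair/2: X2 = pair(5, 5),  X = 3.
Bind X2 := pair(5, 5); no other remaining equation mentions X2.
Bind X := 3; substituting into the remaining equation gives: pair(L, a) = pair(pair(a, plus(3, 3)), a). Substituting into the earlier bindings gives Y2 := plus(pair(plus(3, 3), unit), plus(plus(3, 3), L)), Q := plus(3, 3), R := plus(3, 3).
Decompose pair/2: L = pair(a, plus(3, 3)),  a = a.
Bind L := pair(a, plus(3, 3)); no other remaining equation mentions L. Substituting into the earlier binding gives Y2 := plus(pair(plus(3, 3), unit), plus(plus(3, 3), pair(a, plus(3, 3)))).
Delete trivial equation a = a.
MGU = { Y2 -> plus(pair(plus(3, 3), unit), plus(plus(3, 3), pair(a, plus(3, 3)))), Q -> plus(3, 3), R -> plus(3, 3), X2 -> pair(5, 5), X -> 3, L -> pair(a, plus(3, 3)) }, so L -> pair(a, plus(3, 3)).

pair(a, plus(3, 3))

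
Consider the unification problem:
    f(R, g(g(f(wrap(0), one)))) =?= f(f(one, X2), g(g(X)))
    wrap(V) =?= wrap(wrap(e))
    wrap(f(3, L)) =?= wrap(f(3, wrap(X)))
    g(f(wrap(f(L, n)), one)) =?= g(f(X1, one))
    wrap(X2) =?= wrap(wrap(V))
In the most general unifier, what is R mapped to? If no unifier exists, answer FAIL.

f(one, wrap(wrap(e)))

Decompose f/2: R =?= f(one, X2),  g(g(f(wrap(0), one))) =?= g(g(X)).
Bind R := f(one, X2); no other remaining equation mentions R.
Decompose g/1: g(f(wrap(0), one)) =?= g(X).
Decompose g/1: f(wrap(0), one) =?= X.
Bind X := f(wrap(0), one); substituting into the one remaining equation that mentions X gives: wrap(f(3, L)) =?= wrap(f(3, wrap(f(wrap(0), one)))).
Decompose wrap/1: V =?= wrap(e).
Bind V := wrap(e); substituting into the one remaining equation that mentions V gives: wrap(X2) =?= wrap(wrap(wrap(e))).
Decompose wrap/1: f(3, L) =?= f(3, wrap(f(wrap(0), one))).
Decompose f/2: 3 =?= 3,  L =?= wrap(f(wrap(0), one)).
Delete trivial equation 3 =?= 3.
Bind L := wrap(f(wrap(0), one)); substituting into the one remaining equation that mentions L gives: g(f(wrap(f(wrap(f(wrap(0), one)), n)), one)) =?= g(f(X1, one)).
Decompose g/1: f(wrap(f(wrap(f(wrap(0), one)), n)), one) =?= f(X1, one).
Decompose f/2: wrap(f(wrap(f(wrap(0), one)), n)) =?= X1,  one =?= one.
Bind X1 := wrap(f(wrap(f(wrap(0), one)), n)); no other remaining equation mentions X1.
Delete trivial equation one =?= one.
Decompose wrap/1: X2 =?= wrap(wrap(e)).
Bind X2 := wrap(wrap(e)). Substituting into the earlier binding gives R := f(one, wrap(wrap(e))).
MGU = { R -> f(one, wrap(wrap(e))), X -> f(wrap(0), one), V -> wrap(e), L -> wrap(f(wrap(0), one)), X1 -> wrap(f(wrap(f(wrap(0), one)), n)), X2 -> wrap(wrap(e)) }, so R -> f(one, wrap(wrap(e))).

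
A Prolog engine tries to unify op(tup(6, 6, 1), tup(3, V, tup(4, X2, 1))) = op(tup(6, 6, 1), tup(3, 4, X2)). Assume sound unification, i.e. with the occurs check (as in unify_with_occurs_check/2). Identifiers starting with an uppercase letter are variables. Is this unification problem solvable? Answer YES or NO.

Decompose op/2: tup(6, 6, 1) = tup(6, 6, 1),  tup(3, V, tup(4, X2, 1)) = tup(3, 4, X2).
Delete trivial equation tup(6, 6, 1) = tup(6, 6, 1).
Decompose tup/3: 3 = 3,  V = 4,  tup(4, X2, 1) = X2.
Delete trivial equation 3 = 3.
Bind V := 4; no other remaining equation mentions V.
Occurs check fails: X2 occurs in tup(4, X2, 1); the equation X2 = tup(4, X2, 1) has no finite solution.

NO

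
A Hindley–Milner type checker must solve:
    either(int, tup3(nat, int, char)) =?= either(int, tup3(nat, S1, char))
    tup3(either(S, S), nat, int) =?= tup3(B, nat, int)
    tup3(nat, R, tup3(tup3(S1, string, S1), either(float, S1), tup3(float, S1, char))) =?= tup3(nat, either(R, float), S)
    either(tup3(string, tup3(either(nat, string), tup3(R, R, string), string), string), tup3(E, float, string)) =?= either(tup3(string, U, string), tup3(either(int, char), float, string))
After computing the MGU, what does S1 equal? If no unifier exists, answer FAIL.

Decompose either/2: int =?= int,  tup3(nat, int, char) =?= tup3(nat, S1, char).
Delete trivial equation int =?= int.
Decompose tup3/3: nat =?= nat,  int =?= S1,  char =?= char.
Delete trivial equation nat =?= nat.
Bind S1 := int; substituting into the one remaining equation that mentions S1 gives: tup3(nat, R, tup3(tup3(int, string, int), either(float, int), tup3(float, int, char))) =?= tup3(nat, either(R, float), S).
Delete trivial equation char =?= char.
Decompose tup3/3: either(S, S) =?= B,  nat =?= nat,  int =?= int.
Bind B := either(S, S); no other remaining equation mentions B.
Delete trivial equation nat =?= nat.
Delete trivial equation int =?= int.
Decompose tup3/3: nat =?= nat,  R =?= either(R, float),  tup3(tup3(int, string, int), either(float, int), tup3(float, int, char)) =?= S.
Delete trivial equation nat =?= nat.
Occurs check fails: R occurs in either(R, float); the equation R =?= either(R, float) has no finite solution.

FAIL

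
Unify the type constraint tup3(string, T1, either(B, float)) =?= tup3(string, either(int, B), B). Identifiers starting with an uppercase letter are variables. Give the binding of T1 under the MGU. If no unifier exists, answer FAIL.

FAIL

Decompose tup3/3: string =?= string,  T1 =?= either(int, B),  either(B, float) =?= B.
Delete trivial equation string =?= string.
Bind T1 := either(int, B); no other remaining equation mentions T1.
Occurs check fails: B occurs in either(B, float); the equation B =?= either(B, float) has no finite solution.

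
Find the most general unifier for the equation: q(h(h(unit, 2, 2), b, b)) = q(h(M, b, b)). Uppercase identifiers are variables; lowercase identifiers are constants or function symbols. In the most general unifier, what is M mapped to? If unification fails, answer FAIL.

h(unit, 2, 2)

Decompose q/1: h(h(unit, 2, 2), b, b) = h(M, b, b).
Decompose h/3: h(unit, 2, 2) = M,  b = b,  b = b.
Bind M := h(unit, 2, 2); no other remaining equation mentions M.
Delete trivial equation b = b.
Delete trivial equation b = b.
MGU = { M -> h(unit, 2, 2) }, so M -> h(unit, 2, 2).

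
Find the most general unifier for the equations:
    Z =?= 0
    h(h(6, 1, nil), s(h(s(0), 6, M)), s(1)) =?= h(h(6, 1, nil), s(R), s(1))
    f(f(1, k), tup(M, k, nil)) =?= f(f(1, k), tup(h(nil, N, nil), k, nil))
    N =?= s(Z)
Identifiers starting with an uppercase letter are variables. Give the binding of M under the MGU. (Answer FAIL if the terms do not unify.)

h(nil, s(0), nil)

Bind Z := 0; substituting into the one remaining equation that mentions Z gives: N =?= s(0).
Decompose h/3: h(6, 1, nil) =?= h(6, 1, nil),  s(h(s(0), 6, M)) =?= s(R),  s(1) =?= s(1).
Delete trivial equation h(6, 1, nil) =?= h(6, 1, nil).
Decompose s/1: h(s(0), 6, M) =?= R.
Bind R := h(s(0), 6, M); no other remaining equation mentions R.
Delete trivial equation s(1) =?= s(1).
Decompose f/2: f(1, k) =?= f(1, k),  tup(M, k, nil) =?= tup(h(nil, N, nil), k, nil).
Delete trivial equation f(1, k) =?= f(1, k).
Decompose tup/3: M =?= h(nil, N, nil),  k =?= k,  nil =?= nil.
Bind M := h(nil, N, nil); no other remaining equation mentions M. Substituting into the earlier binding gives R := h(s(0), 6, h(nil, N, nil)).
Delete trivial equation k =?= k.
Delete trivial equation nil =?= nil.
Bind N := s(0). Substituting into the earlier bindings gives R := h(s(0), 6, h(nil, s(0), nil)), M := h(nil, s(0), nil).
MGU = { Z ↦ 0, R ↦ h(s(0), 6, h(nil, s(0), nil)), M ↦ h(nil, s(0), nil), N ↦ s(0) }, so M ↦ h(nil, s(0), nil).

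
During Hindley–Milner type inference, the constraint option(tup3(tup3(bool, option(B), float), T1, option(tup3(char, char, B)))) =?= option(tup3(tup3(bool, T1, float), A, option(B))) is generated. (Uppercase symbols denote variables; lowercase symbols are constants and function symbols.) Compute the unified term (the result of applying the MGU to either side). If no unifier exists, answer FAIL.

Decompose option/1: tup3(tup3(bool, option(B), float), T1, option(tup3(char, char, B))) =?= tup3(tup3(bool, T1, float), A, option(B)).
Decompose tup3/3: tup3(bool, option(B), float) =?= tup3(bool, T1, float),  T1 =?= A,  option(tup3(char, char, B)) =?= option(B).
Decompose tup3/3: bool =?= bool,  option(B) =?= T1,  float =?= float.
Delete trivial equation bool =?= bool.
Bind T1 := option(B); substituting into the one remaining equation that mentions T1 gives: option(B) =?= A.
Delete trivial equation float =?= float.
Bind A := option(B); no other remaining equation mentions A.
Decompose option/1: tup3(char, char, B) =?= B.
Occurs check fails: B occurs in tup3(char, char, B); the equation B =?= tup3(char, char, B) has no finite solution.

FAIL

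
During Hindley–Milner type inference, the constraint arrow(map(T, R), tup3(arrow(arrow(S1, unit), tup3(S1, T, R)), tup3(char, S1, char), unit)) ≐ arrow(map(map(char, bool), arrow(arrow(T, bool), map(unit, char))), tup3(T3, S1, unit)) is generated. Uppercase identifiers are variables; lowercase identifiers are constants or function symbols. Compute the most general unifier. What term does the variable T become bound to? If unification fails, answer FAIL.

FAIL

Decompose arrow/2: map(T, R) ≐ map(map(char, bool), arrow(arrow(T, bool), map(unit, char))),  tup3(arrow(arrow(S1, unit), tup3(S1, T, R)), tup3(char, S1, char), unit) ≐ tup3(T3, S1, unit).
Decompose map/2: T ≐ map(char, bool),  R ≐ arrow(arrow(T, bool), map(unit, char)).
Bind T := map(char, bool); substituting into the remaining equations gives: R ≐ arrow(arrow(map(char, bool), bool), map(unit, char)),  tup3(arrow(arrow(S1, unit), tup3(S1, map(char, bool), R)), tup3(char, S1, char), unit) ≐ tup3(T3, S1, unit).
Bind R := arrow(arrow(map(char, bool), bool), map(unit, char)); substituting into the remaining equation gives: tup3(arrow(arrow(S1, unit), tup3(S1, map(char, bool), arrow(arrow(map(char, bool), bool), map(unit, char)))), tup3(char, S1, char), unit) ≐ tup3(T3, S1, unit).
Decompose tup3/3: arrow(arrow(S1, unit), tup3(S1, map(char, bool), arrow(arrow(map(char, bool), bool), map(unit, char)))) ≐ T3,  tup3(char, S1, char) ≐ S1,  unit ≐ unit.
Bind T3 := arrow(arrow(S1, unit), tup3(S1, map(char, bool), arrow(arrow(map(char, bool), bool), map(unit, char)))); no other remaining equation mentions T3.
Occurs check fails: S1 occurs in tup3(char, S1, char); the equation S1 ≐ tup3(char, S1, char) has no finite solution.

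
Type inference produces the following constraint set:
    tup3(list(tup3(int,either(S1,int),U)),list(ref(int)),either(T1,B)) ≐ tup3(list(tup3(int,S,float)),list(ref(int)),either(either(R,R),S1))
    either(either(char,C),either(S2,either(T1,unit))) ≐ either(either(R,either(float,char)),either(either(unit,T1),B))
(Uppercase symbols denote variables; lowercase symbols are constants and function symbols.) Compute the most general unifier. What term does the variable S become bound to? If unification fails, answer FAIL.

Decompose tup3/3: list(tup3(int,either(S1,int),U)) ≐ list(tup3(int,S,float)),  list(ref(int)) ≐ list(ref(int)),  either(T1,B) ≐ either(either(R,R),S1).
Decompose list/1: tup3(int,either(S1,int),U) ≐ tup3(int,S,float).
Decompose tup3/3: int ≐ int,  either(S1,int) ≐ S,  U ≐ float.
Delete trivial equation int ≐ int.
Bind S := either(S1,int); no other remaining equation mentions S.
Bind U := float; no other remaining equation mentions U.
Delete trivial equation list(ref(int)) ≐ list(ref(int)).
Decompose either/2: T1 ≐ either(R,R),  B ≐ S1.
Bind T1 := either(R,R); substituting into the one remaining equation that mentions T1 gives: either(either(char,C),either(S2,either(either(R,R),unit))) ≐ either(either(R,either(float,char)),either(either(unit,either(R,R)),B)).
Bind B := S1; substituting into the remaining equation gives: either(either(char,C),either(S2,either(either(R,R),unit))) ≐ either(either(R,either(float,char)),either(either(unit,either(R,R)),S1)).
Decompose either/2: either(char,C) ≐ either(R,either(float,char)),  either(S2,either(either(R,R),unit)) ≐ either(either(unit,either(R,R)),S1).
Decompose either/2: char ≐ R,  C ≐ either(float,char).
Bind R := char; substituting into the one remaining equation that mentions R gives: either(S2,either(either(char,char),unit)) ≐ either(either(unit,either(char,char)),S1). Substituting into the earlier binding gives T1 := either(char,char).
Bind C := either(float,char); no other remaining equation mentions C.
Decompose either/2: S2 ≐ either(unit,either(char,char)),  either(either(char,char),unit) ≐ S1.
Bind S2 := either(unit,either(char,char)); no other remaining equation mentions S2.
Bind S1 := either(either(char,char),unit). Substituting into the earlier bindings gives S := either(either(either(char,char),unit),int), B := either(either(char,char),unit).
MGU = { S := either(either(either(char,char),unit),int), U := float, T1 := either(char,char), B := either(either(char,char),unit), R := char, C := either(float,char), S2 := either(unit,either(char,char)), S1 := either(either(char,char),unit) }, so S := either(either(either(char,char),unit),int).

either(either(either(char,char),unit),int)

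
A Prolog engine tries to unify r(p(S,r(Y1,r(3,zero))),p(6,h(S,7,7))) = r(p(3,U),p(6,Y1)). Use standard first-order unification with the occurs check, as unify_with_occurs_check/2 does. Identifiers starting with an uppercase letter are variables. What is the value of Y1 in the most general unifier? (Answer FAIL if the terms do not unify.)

Decompose r/2: p(S,r(Y1,r(3,zero))) = p(3,U),  p(6,h(S,7,7)) = p(6,Y1).
Decompose p/2: S = 3,  r(Y1,r(3,zero)) = U.
Bind S := 3; substituting into the one remaining equation that mentions S gives: p(6,h(3,7,7)) = p(6,Y1).
Bind U := r(Y1,r(3,zero)); no other remaining equation mentions U.
Decompose p/2: 6 = 6,  h(3,7,7) = Y1.
Delete trivial equation 6 = 6.
Bind Y1 := h(3,7,7). Substituting into the earlier binding gives U := r(h(3,7,7),r(3,zero)).
MGU = { S ↦ 3, U ↦ r(h(3,7,7),r(3,zero)), Y1 ↦ h(3,7,7) }, so Y1 ↦ h(3,7,7).

h(3,7,7)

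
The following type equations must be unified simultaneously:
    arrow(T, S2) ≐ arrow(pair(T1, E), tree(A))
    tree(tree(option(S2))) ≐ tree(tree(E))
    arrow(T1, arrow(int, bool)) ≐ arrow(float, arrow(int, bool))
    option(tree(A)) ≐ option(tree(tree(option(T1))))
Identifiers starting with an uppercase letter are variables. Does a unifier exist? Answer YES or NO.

YES

Decompose arrow/2: T ≐ pair(T1, E),  S2 ≐ tree(A).
Bind T := pair(T1, E); no other remaining equation mentions T.
Bind S2 := tree(A); substituting into the one remaining equation that mentions S2 gives: tree(tree(option(tree(A)))) ≐ tree(tree(E)).
Decompose tree/1: tree(option(tree(A))) ≐ tree(E).
Decompose tree/1: option(tree(A)) ≐ E.
Bind E := option(tree(A)); no other remaining equation mentions E. Substituting into the earlier binding gives T := pair(T1, option(tree(A))).
Decompose arrow/2: T1 ≐ float,  arrow(int, bool) ≐ arrow(int, bool).
Bind T1 := float; substituting into the one remaining equation that mentions T1 gives: option(tree(A)) ≐ option(tree(tree(option(float)))). Substituting into the earlier binding gives T := pair(float, option(tree(A))).
Delete trivial equation arrow(int, bool) ≐ arrow(int, bool).
Decompose option/1: tree(A) ≐ tree(tree(option(float))).
Decompose tree/1: A ≐ tree(option(float)).
Bind A := tree(option(float)). Substituting into the earlier bindings gives T := pair(float, option(tree(tree(option(float))))), S2 := tree(tree(option(float))), E := option(tree(tree(option(float)))).
No equations remain and no clash or occurs-check failure arose, so a unifier exists.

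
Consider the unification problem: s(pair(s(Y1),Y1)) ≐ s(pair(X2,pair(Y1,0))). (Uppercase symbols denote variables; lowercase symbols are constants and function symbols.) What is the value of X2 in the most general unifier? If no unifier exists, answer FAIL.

Decompose s/1: pair(s(Y1),Y1) ≐ pair(X2,pair(Y1,0)).
Decompose pair/2: s(Y1) ≐ X2,  Y1 ≐ pair(Y1,0).
Bind X2 := s(Y1); no other remaining equation mentions X2.
Occurs check fails: Y1 occurs in pair(Y1,0); the equation Y1 ≐ pair(Y1,0) has no finite solution.

FAIL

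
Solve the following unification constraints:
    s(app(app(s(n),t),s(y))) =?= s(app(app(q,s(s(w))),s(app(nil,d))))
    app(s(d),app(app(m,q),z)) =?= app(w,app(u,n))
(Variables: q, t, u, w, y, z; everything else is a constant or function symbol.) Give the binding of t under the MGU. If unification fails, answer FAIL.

Decompose s/1: app(app(s(n),t),s(y)) =?= app(app(q,s(s(w))),s(app(nil,d))).
Decompose app/2: app(s(n),t) =?= app(q,s(s(w))),  s(y) =?= s(app(nil,d)).
Decompose app/2: s(n) =?= q,  t =?= s(s(w)).
Bind q := s(n); substituting into the one remaining equation that mentions q gives: app(s(d),app(app(m,s(n)),z)) =?= app(w,app(u,n)).
Bind t := s(s(w)); no other remaining equation mentions t.
Decompose s/1: y =?= app(nil,d).
Bind y := app(nil,d); no other remaining equation mentions y.
Decompose app/2: s(d) =?= w,  app(app(m,s(n)),z) =?= app(u,n).
Bind w := s(d); no other remaining equation mentions w. Substituting into the earlier binding gives t := s(s(s(d))).
Decompose app/2: app(m,s(n)) =?= u,  z =?= n.
Bind u := app(m,s(n)); no other remaining equation mentions u.
Bind z := n.
MGU = { q := s(n), t := s(s(s(d))), y := app(nil,d), w := s(d), u := app(m,s(n)), z := n }, so t := s(s(s(d))).

s(s(s(d)))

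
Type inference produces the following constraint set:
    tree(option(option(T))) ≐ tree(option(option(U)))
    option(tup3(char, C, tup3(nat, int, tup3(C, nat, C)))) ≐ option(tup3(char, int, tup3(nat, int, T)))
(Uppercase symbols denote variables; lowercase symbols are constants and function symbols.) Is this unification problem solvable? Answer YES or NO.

Decompose tree/1: option(option(T)) ≐ option(option(U)).
Decompose option/1: option(T) ≐ option(U).
Decompose option/1: T ≐ U.
Bind T := U; substituting into the remaining equation gives: option(tup3(char, C, tup3(nat, int, tup3(C, nat, C)))) ≐ option(tup3(char, int, tup3(nat, int, U))).
Decompose option/1: tup3(char, C, tup3(nat, int, tup3(C, nat, C))) ≐ tup3(char, int, tup3(nat, int, U)).
Decompose tup3/3: char ≐ char,  C ≐ int,  tup3(nat, int, tup3(C, nat, C)) ≐ tup3(nat, int, U).
Delete trivial equation char ≐ char.
Bind C := int; substituting into the remaining equation gives: tup3(nat, int, tup3(int, nat, int)) ≐ tup3(nat, int, U).
Decompose tup3/3: nat ≐ nat,  int ≐ int,  tup3(int, nat, int) ≐ U.
Delete trivial equation nat ≐ nat.
Delete trivial equation int ≐ int.
Bind U := tup3(int, nat, int). Substituting into the earlier binding gives T := tup3(int, nat, int).
No equations remain and no clash or occurs-check failure arose, so a unifier exists.

YES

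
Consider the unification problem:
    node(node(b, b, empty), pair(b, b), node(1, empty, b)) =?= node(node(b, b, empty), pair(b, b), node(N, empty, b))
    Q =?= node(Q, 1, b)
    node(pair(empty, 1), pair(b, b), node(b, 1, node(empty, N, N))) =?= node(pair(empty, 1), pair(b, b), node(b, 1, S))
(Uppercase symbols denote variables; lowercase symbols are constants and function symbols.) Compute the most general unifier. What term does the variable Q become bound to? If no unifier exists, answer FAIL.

Decompose node/3: node(b, b, empty) =?= node(b, b, empty),  pair(b, b) =?= pair(b, b),  node(1, empty, b) =?= node(N, empty, b).
Delete trivial equation node(b, b, empty) =?= node(b, b, empty).
Delete trivial equation pair(b, b) =?= pair(b, b).
Decompose node/3: 1 =?= N,  empty =?= empty,  b =?= b.
Bind N := 1; substituting into the one remaining equation that mentions N gives: node(pair(empty, 1), pair(b, b), node(b, 1, node(empty, 1, 1))) =?= node(pair(empty, 1), pair(b, b), node(b, 1, S)).
Delete trivial equation empty =?= empty.
Delete trivial equation b =?= b.
Occurs check fails: Q occurs in node(Q, 1, b); the equation Q =?= node(Q, 1, b) has no finite solution.

FAIL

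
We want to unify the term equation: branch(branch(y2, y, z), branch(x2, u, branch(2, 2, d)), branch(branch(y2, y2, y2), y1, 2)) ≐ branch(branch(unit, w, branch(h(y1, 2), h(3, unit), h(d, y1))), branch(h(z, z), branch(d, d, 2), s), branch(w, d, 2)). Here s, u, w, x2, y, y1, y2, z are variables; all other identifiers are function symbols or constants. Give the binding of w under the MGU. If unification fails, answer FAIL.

Decompose branch/3: branch(y2, y, z) ≐ branch(unit, w, branch(h(y1, 2), h(3, unit), h(d, y1))),  branch(x2, u, branch(2, 2, d)) ≐ branch(h(z, z), branch(d, d, 2), s),  branch(branch(y2, y2, y2), y1, 2) ≐ branch(w, d, 2).
Decompose branch/3: y2 ≐ unit,  y ≐ w,  z ≐ branch(h(y1, 2), h(3, unit), h(d, y1)).
Bind y2 := unit; substituting into the one remaining equation that mentions y2 gives: branch(branch(unit, unit, unit), y1, 2) ≐ branch(w, d, 2).
Bind y := w; no other remaining equation mentions y.
Bind z := branch(h(y1, 2), h(3, unit), h(d, y1)); substituting into the one remaining equation that mentions z gives: branch(x2, u, branch(2, 2, d)) ≐ branch(h(branch(h(y1, 2), h(3, unit), h(d, y1)), branch(h(y1, 2), h(3, unit), h(d, y1))), branch(d, d, 2), s).
Decompose branch/3: x2 ≐ h(branch(h(y1, 2), h(3, unit), h(d, y1)), branch(h(y1, 2), h(3, unit), h(d, y1))),  u ≐ branch(d, d, 2),  branch(2, 2, d) ≐ s.
Bind x2 := h(branch(h(y1, 2), h(3, unit), h(d, y1)), branch(h(y1, 2), h(3, unit), h(d, y1))); no other remaining equation mentions x2.
Bind u := branch(d, d, 2); no other remaining equation mentions u.
Bind s := branch(2, 2, d); no other remaining equation mentions s.
Decompose branch/3: branch(unit, unit, unit) ≐ w,  y1 ≐ d,  2 ≐ 2.
Bind w := branch(unit, unit, unit); no other remaining equation mentions w. Substituting into the earlier binding gives y := branch(unit, unit, unit).
Bind y1 := d; no other remaining equation mentions y1. Substituting into the earlier bindings gives z := branch(h(d, 2), h(3, unit), h(d, d)), x2 := h(branch(h(d, 2), h(3, unit), h(d, d)), branch(h(d, 2), h(3, unit), h(d, d))).
Delete trivial equation 2 ≐ 2.
MGU = { y2 := unit, y := branch(unit, unit, unit), z := branch(h(d, 2), h(3, unit), h(d, d)), x2 := h(branch(h(d, 2), h(3, unit), h(d, d)), branch(h(d, 2), h(3, unit), h(d, d))), u := branch(d, d, 2), s := branch(2, 2, d), w := branch(unit, unit, unit), y1 := d }, so w := branch(unit, unit, unit).

branch(unit, unit, unit)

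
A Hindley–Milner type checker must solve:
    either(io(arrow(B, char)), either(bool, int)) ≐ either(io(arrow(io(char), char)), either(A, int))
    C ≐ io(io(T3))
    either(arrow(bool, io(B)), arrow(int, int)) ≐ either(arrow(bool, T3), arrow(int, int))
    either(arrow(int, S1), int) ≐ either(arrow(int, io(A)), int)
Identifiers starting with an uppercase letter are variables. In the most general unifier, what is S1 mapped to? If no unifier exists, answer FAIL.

io(bool)

Decompose either/2: io(arrow(B, char)) ≐ io(arrow(io(char), char)),  either(bool, int) ≐ either(A, int).
Decompose io/1: arrow(B, char) ≐ arrow(io(char), char).
Decompose arrow/2: B ≐ io(char),  char ≐ char.
Bind B := io(char); substituting into the one remaining equation that mentions B gives: either(arrow(bool, io(io(char))), arrow(int, int)) ≐ either(arrow(bool, T3), arrow(int, int)).
Delete trivial equation char ≐ char.
Decompose either/2: bool ≐ A,  int ≐ int.
Bind A := bool; substituting into the one remaining equation that mentions A gives: either(arrow(int, S1), int) ≐ either(arrow(int, io(bool)), int).
Delete trivial equation int ≐ int.
Bind C := io(io(T3)); no other remaining equation mentions C.
Decompose either/2: arrow(bool, io(io(char))) ≐ arrow(bool, T3),  arrow(int, int) ≐ arrow(int, int).
Decompose arrow/2: bool ≐ bool,  io(io(char)) ≐ T3.
Delete trivial equation bool ≐ bool.
Bind T3 := io(io(char)); no other remaining equation mentions T3. Substituting into the earlier binding gives C := io(io(io(io(char)))).
Delete trivial equation arrow(int, int) ≐ arrow(int, int).
Decompose either/2: arrow(int, S1) ≐ arrow(int, io(bool)),  int ≐ int.
Decompose arrow/2: int ≐ int,  S1 ≐ io(bool).
Delete trivial equation int ≐ int.
Bind S1 := io(bool); no other remaining equation mentions S1.
Delete trivial equation int ≐ int.
MGU = { B := io(char), A := bool, C := io(io(io(io(char)))), T3 := io(io(char)), S1 := io(bool) }, so S1 := io(bool).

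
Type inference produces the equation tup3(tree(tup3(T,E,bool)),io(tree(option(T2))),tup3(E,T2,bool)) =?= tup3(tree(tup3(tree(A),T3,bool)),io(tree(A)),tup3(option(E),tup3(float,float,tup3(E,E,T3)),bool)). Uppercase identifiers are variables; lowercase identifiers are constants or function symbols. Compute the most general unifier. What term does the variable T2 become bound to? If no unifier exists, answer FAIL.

Decompose tup3/3: tree(tup3(T,E,bool)) =?= tree(tup3(tree(A),T3,bool)),  io(tree(option(T2))) =?= io(tree(A)),  tup3(E,T2,bool) =?= tup3(option(E),tup3(float,float,tup3(E,E,T3)),bool).
Decompose tree/1: tup3(T,E,bool) =?= tup3(tree(A),T3,bool).
Decompose tup3/3: T =?= tree(A),  E =?= T3,  bool =?= bool.
Bind T := tree(A); no other remaining equation mentions T.
Bind E := T3; substituting into the one remaining equation that mentions E gives: tup3(T3,T2,bool) =?= tup3(option(T3),tup3(float,float,tup3(T3,T3,T3)),bool).
Delete trivial equation bool =?= bool.
Decompose io/1: tree(option(T2)) =?= tree(A).
Decompose tree/1: option(T2) =?= A.
Bind A := option(T2); no other remaining equation mentions A. Substituting into the earlier binding gives T := tree(option(T2)).
Decompose tup3/3: T3 =?= option(T3),  T2 =?= tup3(float,float,tup3(T3,T3,T3)),  bool =?= bool.
Occurs check fails: T3 occurs in option(T3); the equation T3 =?= option(T3) has no finite solution.

FAIL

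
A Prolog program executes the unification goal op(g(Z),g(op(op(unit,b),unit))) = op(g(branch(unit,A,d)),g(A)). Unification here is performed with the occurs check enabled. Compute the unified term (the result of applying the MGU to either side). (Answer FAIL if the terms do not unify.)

Decompose op/2: g(Z) = g(branch(unit,A,d)),  g(op(op(unit,b),unit)) = g(A).
Decompose g/1: Z = branch(unit,A,d).
Bind Z := branch(unit,A,d); no other remaining equation mentions Z.
Decompose g/1: op(op(unit,b),unit) = A.
Bind A := op(op(unit,b),unit). Substituting into the earlier binding gives Z := branch(unit,op(op(unit,b),unit),d).
Applying the MGU to either side gives op(g(branch(unit,op(op(unit,b),unit),d)),g(op(op(unit,b),unit))).

op(g(branch(unit,op(op(unit,b),unit),d)),g(op(op(unit,b),unit)))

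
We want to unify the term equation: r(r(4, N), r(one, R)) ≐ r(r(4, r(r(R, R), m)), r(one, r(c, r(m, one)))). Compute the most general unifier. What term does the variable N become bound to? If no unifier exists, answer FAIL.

r(r(r(c, r(m, one)), r(c, r(m, one))), m)

Decompose r/2: r(4, N) ≐ r(4, r(r(R, R), m)),  r(one, R) ≐ r(one, r(c, r(m, one))).
Decompose r/2: 4 ≐ 4,  N ≐ r(r(R, R), m).
Delete trivial equation 4 ≐ 4.
Bind N := r(r(R, R), m); no other remaining equation mentions N.
Decompose r/2: one ≐ one,  R ≐ r(c, r(m, one)).
Delete trivial equation one ≐ one.
Bind R := r(c, r(m, one)). Substituting into the earlier binding gives N := r(r(r(c, r(m, one)), r(c, r(m, one))), m).
MGU = { N ↦ r(r(r(c, r(m, one)), r(c, r(m, one))), m), R ↦ r(c, r(m, one)) }, so N ↦ r(r(r(c, r(m, one)), r(c, r(m, one))), m).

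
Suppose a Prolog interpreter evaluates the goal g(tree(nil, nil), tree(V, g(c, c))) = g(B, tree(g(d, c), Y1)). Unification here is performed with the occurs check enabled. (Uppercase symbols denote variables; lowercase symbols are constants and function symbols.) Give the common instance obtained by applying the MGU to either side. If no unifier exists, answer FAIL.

g(tree(nil, nil), tree(g(d, c), g(c, c)))

Decompose g/2: tree(nil, nil) = B,  tree(V, g(c, c)) = tree(g(d, c), Y1).
Bind B := tree(nil, nil); no other remaining equation mentions B.
Decompose tree/2: V = g(d, c),  g(c, c) = Y1.
Bind V := g(d, c); no other remaining equation mentions V.
Bind Y1 := g(c, c).
Applying the MGU to either side gives g(tree(nil, nil), tree(g(d, c), g(c, c))).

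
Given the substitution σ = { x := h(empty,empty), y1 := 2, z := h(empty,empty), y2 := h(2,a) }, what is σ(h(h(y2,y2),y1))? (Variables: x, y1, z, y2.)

h(h(h(2,a),h(2,a)),2)

Replace each occurrence of y1 with 2.
Replace each occurrence of y2 with h(2,a).
Result: h(h(h(2,a),h(2,a)),2).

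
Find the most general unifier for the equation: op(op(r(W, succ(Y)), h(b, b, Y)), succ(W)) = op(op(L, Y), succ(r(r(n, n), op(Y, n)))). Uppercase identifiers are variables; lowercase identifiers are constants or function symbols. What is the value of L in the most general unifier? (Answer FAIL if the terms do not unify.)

Decompose op/2: op(r(W, succ(Y)), h(b, b, Y)) = op(L, Y),  succ(W) = succ(r(r(n, n), op(Y, n))).
Decompose op/2: r(W, succ(Y)) = L,  h(b, b, Y) = Y.
Bind L := r(W, succ(Y)); no other remaining equation mentions L.
Occurs check fails: Y occurs in h(b, b, Y); the equation Y = h(b, b, Y) has no finite solution.

FAIL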